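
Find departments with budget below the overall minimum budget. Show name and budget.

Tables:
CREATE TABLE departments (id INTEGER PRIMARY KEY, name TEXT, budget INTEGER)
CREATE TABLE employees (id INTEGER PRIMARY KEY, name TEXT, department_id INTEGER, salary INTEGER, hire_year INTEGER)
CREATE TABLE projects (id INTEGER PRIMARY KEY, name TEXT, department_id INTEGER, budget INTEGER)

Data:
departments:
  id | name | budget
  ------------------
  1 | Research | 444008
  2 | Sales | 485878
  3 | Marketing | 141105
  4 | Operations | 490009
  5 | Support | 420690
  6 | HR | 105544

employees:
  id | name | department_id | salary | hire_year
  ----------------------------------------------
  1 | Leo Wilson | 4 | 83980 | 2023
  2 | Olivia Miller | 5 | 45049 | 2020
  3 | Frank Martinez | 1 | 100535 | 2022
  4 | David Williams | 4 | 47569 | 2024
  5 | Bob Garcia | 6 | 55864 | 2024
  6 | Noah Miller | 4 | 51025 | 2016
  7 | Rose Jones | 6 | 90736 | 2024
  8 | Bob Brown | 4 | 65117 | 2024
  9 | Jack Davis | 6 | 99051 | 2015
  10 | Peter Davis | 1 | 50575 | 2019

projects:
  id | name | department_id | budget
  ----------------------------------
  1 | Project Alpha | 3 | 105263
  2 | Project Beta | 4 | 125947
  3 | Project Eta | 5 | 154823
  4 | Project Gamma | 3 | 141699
SELECT name, budget FROM departments WHERE budget < (SELECT MIN(budget) FROM departments)

Execution result:
(no rows)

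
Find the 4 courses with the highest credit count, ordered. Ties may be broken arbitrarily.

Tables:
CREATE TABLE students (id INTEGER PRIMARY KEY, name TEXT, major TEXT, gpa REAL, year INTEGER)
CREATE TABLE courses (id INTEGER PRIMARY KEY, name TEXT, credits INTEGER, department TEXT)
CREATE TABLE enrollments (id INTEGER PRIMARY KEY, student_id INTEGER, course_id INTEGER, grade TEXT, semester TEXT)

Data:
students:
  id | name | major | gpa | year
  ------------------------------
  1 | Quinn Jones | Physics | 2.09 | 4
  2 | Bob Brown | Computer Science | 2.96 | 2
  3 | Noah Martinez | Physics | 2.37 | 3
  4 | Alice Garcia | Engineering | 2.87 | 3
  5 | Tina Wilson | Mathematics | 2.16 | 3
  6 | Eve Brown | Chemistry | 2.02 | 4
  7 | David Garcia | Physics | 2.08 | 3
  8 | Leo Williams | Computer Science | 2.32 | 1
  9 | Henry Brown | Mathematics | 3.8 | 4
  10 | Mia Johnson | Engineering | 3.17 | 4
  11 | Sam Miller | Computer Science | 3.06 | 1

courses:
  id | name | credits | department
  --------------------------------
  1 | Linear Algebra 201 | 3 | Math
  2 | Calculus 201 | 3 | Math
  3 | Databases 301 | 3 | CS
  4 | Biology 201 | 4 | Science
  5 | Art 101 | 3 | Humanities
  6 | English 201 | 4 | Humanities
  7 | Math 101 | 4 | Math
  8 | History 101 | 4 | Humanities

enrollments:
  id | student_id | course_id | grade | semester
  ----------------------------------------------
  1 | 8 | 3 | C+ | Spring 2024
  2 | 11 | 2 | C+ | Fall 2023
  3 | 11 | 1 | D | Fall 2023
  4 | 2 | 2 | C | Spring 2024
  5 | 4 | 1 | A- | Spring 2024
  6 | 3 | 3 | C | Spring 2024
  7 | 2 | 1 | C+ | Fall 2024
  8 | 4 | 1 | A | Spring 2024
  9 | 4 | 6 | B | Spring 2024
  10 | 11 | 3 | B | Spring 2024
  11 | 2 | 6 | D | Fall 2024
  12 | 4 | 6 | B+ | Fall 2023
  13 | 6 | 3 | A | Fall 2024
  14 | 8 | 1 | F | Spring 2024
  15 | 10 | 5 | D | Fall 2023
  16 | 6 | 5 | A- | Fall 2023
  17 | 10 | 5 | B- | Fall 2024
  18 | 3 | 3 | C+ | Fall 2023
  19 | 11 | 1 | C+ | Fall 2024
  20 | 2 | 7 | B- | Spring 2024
SELECT name, credits FROM courses ORDER BY credits DESC LIMIT 4

Execution result:
name | credits
Biology 201 | 4
English 201 | 4
Math 101 | 4
History 101 | 4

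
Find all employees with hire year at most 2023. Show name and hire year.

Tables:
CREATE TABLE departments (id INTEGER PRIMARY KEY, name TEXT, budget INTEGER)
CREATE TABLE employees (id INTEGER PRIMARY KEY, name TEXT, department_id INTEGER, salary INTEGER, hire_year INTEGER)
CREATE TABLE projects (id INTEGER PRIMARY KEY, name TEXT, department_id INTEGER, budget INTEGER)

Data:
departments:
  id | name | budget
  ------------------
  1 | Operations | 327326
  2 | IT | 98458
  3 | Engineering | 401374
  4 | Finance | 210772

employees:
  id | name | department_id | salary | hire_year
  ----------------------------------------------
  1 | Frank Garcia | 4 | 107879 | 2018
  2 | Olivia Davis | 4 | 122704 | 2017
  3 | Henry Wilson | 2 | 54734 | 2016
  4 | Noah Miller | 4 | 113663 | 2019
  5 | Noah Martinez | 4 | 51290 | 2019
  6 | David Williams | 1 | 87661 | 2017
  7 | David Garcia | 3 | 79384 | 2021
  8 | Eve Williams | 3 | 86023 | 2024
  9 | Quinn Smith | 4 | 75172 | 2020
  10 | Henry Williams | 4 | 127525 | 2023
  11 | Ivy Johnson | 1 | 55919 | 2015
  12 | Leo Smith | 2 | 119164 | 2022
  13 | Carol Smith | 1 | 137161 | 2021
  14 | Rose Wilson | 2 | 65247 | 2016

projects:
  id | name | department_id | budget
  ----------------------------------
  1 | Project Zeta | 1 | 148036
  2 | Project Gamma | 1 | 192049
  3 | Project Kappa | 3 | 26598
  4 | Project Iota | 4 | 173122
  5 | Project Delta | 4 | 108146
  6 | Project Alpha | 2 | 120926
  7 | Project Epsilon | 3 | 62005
SELECT name, hire_year FROM employees WHERE hire_year <= 2023

Execution result:
name | hire_year
Frank Garcia | 2018
Olivia Davis | 2017
Henry Wilson | 2016
Noah Miller | 2019
Noah Martinez | 2019
David Williams | 2017
David Garcia | 2021
Quinn Smith | 2020
Henry Williams | 2023
Ivy Johnson | 2015
Leo Smith | 2022
Carol Smith | 2021
Rose Wilson | 2016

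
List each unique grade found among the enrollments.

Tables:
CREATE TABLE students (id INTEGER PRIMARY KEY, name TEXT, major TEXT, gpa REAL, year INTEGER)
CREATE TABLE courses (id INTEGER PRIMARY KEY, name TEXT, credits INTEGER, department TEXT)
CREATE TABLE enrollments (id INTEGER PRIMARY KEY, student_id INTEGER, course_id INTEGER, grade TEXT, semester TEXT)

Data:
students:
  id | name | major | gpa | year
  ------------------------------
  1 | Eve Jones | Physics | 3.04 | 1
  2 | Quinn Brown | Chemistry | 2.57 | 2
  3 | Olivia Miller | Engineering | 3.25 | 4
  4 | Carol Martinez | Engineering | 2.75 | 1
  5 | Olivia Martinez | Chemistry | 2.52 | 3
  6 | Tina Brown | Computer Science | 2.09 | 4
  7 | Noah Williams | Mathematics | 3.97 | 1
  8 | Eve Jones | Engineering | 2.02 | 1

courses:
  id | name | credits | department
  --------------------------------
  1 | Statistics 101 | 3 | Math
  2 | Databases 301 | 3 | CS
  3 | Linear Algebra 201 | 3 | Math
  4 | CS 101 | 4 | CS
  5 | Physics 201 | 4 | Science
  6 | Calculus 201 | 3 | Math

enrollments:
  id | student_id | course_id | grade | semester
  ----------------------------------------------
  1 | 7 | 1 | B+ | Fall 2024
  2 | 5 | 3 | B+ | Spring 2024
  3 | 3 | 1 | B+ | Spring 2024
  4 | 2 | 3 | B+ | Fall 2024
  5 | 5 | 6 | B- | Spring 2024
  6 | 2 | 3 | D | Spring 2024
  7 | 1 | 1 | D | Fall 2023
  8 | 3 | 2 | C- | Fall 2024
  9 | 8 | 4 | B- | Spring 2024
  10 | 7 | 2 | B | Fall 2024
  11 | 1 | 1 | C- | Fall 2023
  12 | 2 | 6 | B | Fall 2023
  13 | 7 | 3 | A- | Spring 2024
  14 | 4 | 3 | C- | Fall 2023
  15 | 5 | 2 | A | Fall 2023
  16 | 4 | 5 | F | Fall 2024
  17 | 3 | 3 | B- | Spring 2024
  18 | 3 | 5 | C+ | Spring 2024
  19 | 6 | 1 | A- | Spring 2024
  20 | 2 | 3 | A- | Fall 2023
SELECT DISTINCT grade FROM enrollments

Execution result:
grade
B+
B-
D
C-
B
A-
A
F
C+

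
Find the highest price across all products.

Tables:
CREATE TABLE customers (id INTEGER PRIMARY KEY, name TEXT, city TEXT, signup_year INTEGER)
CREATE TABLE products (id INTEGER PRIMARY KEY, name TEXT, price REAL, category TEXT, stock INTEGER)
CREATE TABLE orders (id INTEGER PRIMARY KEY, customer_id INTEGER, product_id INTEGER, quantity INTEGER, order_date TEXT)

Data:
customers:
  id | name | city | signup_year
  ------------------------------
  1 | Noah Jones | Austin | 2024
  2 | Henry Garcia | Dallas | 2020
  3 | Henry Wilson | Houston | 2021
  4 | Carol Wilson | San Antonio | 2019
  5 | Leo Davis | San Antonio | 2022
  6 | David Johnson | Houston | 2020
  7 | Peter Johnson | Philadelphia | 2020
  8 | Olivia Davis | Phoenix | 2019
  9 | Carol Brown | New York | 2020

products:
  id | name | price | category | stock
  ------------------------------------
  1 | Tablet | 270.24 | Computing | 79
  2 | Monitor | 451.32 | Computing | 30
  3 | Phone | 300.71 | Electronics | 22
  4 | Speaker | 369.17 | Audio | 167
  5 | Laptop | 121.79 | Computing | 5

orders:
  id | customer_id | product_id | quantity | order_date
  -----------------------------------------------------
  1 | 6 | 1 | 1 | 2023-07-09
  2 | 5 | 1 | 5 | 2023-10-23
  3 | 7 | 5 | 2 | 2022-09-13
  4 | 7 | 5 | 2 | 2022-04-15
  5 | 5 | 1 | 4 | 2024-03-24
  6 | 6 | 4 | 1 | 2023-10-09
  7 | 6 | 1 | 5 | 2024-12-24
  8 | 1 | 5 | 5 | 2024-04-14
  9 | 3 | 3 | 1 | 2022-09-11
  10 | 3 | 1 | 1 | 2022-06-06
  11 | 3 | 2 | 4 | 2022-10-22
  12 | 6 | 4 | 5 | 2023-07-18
SELECT MAX(price) FROM products

Execution result:
451.32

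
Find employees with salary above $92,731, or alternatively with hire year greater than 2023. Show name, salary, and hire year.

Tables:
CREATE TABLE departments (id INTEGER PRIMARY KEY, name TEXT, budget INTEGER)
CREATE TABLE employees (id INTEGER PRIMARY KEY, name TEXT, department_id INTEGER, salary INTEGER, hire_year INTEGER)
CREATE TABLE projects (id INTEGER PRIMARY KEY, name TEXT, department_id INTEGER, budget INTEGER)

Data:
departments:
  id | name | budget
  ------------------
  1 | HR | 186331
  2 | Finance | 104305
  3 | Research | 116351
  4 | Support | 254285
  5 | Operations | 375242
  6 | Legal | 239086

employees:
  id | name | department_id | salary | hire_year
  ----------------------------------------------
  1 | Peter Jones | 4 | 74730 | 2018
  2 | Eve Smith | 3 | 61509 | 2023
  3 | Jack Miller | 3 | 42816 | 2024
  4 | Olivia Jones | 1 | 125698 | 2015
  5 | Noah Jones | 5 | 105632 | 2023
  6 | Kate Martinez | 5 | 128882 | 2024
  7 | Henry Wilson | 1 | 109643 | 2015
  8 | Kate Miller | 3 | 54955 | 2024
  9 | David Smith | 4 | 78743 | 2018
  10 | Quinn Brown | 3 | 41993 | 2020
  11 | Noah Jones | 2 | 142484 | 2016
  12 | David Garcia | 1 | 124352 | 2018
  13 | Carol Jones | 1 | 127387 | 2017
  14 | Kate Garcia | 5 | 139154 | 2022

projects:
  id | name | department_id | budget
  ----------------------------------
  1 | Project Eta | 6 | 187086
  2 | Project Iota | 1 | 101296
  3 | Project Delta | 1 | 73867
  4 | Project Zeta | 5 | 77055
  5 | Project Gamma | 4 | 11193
SELECT name, salary, hire_year FROM employees WHERE salary > 92731 OR hire_year > 2023

Execution result:
name | salary | hire_year
Jack Miller | 42816 | 2024
Olivia Jones | 125698 | 2015
Noah Jones | 105632 | 2023
Kate Martinez | 128882 | 2024
Henry Wilson | 109643 | 2015
Kate Miller | 54955 | 2024
Noah Jones | 142484 | 2016
David Garcia | 124352 | 2018
Carol Jones | 127387 | 2017
Kate Garcia | 139154 | 2022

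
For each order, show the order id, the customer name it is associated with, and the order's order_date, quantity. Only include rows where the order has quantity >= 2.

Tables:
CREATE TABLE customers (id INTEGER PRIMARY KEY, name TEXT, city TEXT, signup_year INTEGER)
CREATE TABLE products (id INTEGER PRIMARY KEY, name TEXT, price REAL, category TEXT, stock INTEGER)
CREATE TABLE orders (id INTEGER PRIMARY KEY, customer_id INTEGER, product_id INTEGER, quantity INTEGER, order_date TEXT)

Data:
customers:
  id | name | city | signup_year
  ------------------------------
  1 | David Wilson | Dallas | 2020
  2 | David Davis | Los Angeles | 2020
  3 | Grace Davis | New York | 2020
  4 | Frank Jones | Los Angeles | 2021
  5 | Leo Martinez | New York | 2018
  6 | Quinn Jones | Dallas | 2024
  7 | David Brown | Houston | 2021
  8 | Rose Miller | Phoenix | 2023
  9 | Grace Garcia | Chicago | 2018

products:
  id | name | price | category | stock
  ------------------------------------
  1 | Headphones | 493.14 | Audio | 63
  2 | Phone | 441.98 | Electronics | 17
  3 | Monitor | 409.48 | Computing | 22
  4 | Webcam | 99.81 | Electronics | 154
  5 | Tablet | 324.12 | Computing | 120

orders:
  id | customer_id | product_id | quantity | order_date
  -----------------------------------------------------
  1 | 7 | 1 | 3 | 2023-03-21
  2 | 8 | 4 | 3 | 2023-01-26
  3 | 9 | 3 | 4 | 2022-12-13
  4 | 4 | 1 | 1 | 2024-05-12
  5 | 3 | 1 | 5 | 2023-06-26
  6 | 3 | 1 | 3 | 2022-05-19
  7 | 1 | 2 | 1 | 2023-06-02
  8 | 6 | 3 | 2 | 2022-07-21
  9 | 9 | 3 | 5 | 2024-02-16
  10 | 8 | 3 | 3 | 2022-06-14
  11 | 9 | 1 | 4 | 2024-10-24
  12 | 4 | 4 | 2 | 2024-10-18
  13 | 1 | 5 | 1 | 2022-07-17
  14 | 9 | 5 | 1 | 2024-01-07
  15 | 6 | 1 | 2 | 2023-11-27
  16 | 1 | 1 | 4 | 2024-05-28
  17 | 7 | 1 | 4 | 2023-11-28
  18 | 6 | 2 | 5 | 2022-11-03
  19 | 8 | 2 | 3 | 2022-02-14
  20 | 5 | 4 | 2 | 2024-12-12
SELECT c.id, p.name AS customer, c.order_date, c.quantity FROM orders c JOIN customers p ON c.customer_id = p.id WHERE c.quantity >= 2

Execution result:
id | customer | order_date | quantity
1 | David Brown | 2023-03-21 | 3
2 | Rose Miller | 2023-01-26 | 3
3 | Grace Garcia | 2022-12-13 | 4
5 | Grace Davis | 2023-06-26 | 5
6 | Grace Davis | 2022-05-19 | 3
8 | Quinn Jones | 2022-07-21 | 2
9 | Grace Garcia | 2024-02-16 | 5
10 | Rose Miller | 2022-06-14 | 3
11 | Grace Garcia | 2024-10-24 | 4
12 | Frank Jones | 2024-10-18 | 2
15 | Quinn Jones | 2023-11-27 | 2
16 | David Wilson | 2024-05-28 | 4
17 | David Brown | 2023-11-28 | 4
18 | Quinn Jones | 2022-11-03 | 5
19 | Rose Miller | 2022-02-14 | 3
20 | Leo Martinez | 2024-12-12 | 2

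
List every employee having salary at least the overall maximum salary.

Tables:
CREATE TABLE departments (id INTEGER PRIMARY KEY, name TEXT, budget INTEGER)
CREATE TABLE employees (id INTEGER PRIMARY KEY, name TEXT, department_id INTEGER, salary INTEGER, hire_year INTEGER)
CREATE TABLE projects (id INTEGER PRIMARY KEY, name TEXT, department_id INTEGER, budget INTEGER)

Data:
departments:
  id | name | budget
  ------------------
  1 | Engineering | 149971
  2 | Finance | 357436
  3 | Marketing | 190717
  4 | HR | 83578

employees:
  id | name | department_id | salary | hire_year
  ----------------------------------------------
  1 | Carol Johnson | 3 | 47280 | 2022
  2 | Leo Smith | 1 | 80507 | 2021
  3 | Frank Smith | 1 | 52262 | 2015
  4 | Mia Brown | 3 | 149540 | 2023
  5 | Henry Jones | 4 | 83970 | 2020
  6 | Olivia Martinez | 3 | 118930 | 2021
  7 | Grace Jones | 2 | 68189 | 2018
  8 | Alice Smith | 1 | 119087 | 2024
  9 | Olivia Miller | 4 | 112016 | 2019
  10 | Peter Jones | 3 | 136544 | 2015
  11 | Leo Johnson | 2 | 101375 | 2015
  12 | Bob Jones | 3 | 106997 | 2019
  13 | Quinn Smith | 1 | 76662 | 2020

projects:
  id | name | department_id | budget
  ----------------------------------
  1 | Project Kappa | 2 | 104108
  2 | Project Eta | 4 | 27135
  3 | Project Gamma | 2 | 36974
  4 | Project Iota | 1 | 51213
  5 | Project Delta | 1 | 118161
SELECT name, salary FROM employees WHERE salary >= (SELECT MAX(salary) FROM employees)

Execution result:
name | salary
Mia Brown | 149540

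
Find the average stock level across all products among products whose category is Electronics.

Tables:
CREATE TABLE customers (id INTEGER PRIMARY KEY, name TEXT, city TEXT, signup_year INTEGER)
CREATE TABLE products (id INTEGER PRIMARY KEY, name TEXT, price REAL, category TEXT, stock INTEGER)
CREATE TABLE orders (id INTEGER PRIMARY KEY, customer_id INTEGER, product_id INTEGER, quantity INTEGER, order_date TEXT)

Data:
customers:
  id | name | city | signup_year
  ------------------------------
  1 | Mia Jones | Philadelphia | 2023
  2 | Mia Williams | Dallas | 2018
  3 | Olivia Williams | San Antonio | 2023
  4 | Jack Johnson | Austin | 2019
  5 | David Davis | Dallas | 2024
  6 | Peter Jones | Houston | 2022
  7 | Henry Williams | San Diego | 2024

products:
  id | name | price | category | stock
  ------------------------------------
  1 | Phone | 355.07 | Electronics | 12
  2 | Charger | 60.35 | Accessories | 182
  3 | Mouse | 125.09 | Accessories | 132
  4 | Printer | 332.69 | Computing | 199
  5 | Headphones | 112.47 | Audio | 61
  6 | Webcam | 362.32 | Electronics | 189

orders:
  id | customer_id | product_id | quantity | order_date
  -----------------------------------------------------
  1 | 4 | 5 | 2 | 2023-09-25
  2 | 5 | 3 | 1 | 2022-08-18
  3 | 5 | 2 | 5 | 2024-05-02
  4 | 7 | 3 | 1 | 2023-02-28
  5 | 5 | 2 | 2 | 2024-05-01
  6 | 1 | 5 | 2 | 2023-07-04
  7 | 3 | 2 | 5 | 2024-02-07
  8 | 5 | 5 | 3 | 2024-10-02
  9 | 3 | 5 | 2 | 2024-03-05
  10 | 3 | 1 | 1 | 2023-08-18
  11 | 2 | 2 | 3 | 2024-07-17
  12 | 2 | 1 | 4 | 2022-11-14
SELECT AVG(stock) FROM products WHERE category = 'Electronics'

Execution result:
100.50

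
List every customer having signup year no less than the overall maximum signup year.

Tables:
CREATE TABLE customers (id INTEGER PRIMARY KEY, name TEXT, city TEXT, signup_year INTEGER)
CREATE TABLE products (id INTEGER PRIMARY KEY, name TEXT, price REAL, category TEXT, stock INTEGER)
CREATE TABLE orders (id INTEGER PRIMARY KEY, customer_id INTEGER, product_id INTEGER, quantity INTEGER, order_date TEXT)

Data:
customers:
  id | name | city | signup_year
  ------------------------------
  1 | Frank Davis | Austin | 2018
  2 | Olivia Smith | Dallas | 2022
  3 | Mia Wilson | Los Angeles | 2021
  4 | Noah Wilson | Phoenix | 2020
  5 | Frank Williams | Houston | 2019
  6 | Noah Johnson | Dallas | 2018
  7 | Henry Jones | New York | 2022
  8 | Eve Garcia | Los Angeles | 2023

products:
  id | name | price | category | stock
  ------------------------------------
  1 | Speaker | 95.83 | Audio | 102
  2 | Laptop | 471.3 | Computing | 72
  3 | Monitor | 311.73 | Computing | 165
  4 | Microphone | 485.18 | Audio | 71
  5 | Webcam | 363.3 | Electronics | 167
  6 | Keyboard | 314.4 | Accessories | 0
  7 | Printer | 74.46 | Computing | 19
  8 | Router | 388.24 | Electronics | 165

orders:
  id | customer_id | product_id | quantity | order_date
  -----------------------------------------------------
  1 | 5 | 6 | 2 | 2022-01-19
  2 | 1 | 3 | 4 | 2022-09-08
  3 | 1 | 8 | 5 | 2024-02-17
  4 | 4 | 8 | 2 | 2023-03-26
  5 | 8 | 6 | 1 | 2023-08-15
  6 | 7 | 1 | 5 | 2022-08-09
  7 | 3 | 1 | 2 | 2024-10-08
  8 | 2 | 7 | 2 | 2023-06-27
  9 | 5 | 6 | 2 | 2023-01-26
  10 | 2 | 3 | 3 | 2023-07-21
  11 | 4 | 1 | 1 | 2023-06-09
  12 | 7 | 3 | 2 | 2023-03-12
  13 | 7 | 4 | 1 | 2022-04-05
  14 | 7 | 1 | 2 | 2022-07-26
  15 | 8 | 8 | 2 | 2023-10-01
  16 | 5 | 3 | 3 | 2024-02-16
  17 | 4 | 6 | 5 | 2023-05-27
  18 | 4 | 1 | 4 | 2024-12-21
SELECT name, signup_year FROM customers WHERE signup_year >= (SELECT MAX(signup_year) FROM customers)

Execution result:
name | signup_year
Eve Garcia | 2023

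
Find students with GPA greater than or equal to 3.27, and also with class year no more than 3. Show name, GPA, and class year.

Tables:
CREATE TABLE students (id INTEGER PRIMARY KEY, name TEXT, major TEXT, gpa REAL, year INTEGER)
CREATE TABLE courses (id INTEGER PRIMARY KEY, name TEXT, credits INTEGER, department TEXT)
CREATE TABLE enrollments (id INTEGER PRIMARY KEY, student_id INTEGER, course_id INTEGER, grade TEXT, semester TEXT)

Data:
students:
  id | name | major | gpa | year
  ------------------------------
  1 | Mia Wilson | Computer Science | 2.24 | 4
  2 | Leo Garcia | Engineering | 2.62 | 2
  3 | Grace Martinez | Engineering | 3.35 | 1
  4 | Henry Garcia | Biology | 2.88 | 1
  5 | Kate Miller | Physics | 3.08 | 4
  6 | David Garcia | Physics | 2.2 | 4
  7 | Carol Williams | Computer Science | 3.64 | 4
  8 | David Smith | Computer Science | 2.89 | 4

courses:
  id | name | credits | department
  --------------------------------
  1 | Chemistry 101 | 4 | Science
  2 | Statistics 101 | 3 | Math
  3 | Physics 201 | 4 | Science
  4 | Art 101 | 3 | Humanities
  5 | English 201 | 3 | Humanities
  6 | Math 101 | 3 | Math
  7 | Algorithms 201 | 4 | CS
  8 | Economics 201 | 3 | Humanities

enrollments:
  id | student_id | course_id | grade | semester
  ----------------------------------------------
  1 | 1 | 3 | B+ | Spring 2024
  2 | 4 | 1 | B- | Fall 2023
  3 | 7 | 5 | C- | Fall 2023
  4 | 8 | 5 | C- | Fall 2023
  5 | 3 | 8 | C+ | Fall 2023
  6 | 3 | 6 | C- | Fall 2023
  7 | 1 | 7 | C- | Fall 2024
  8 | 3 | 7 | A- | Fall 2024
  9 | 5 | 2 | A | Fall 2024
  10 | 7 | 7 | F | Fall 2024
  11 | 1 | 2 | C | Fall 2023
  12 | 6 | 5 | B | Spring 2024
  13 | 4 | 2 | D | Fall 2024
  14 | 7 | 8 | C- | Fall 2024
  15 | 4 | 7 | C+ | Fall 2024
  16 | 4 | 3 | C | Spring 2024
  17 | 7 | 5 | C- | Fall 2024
SELECT name, gpa, year FROM students WHERE gpa >= 3.27 AND year <= 3

Execution result:
name | gpa | year
Grace Martinez | 3.35 | 1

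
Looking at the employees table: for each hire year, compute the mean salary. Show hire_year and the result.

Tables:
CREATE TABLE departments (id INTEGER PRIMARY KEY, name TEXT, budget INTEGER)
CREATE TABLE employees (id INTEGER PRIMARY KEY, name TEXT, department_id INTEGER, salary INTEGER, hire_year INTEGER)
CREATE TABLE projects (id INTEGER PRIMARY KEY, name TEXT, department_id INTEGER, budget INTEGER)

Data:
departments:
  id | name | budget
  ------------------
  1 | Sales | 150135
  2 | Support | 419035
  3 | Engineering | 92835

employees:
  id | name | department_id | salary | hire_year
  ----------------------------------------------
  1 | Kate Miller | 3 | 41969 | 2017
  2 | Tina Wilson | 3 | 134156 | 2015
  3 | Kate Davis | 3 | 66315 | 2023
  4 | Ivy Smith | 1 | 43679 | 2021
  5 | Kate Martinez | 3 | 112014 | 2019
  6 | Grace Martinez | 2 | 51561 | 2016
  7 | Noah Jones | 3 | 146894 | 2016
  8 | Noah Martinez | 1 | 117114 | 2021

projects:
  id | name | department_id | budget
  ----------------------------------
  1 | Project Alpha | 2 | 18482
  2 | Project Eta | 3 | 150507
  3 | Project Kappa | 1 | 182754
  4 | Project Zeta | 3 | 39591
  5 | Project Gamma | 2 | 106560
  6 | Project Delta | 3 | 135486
SELECT hire_year, AVG(salary) AS avg_salary FROM employees GROUP BY hire_year

Execution result:
hire_year | avg_salary
2015 | 134156.00
2016 | 99227.50
2017 | 41969.00
2019 | 112014.00
2021 | 80396.50
2023 | 66315.00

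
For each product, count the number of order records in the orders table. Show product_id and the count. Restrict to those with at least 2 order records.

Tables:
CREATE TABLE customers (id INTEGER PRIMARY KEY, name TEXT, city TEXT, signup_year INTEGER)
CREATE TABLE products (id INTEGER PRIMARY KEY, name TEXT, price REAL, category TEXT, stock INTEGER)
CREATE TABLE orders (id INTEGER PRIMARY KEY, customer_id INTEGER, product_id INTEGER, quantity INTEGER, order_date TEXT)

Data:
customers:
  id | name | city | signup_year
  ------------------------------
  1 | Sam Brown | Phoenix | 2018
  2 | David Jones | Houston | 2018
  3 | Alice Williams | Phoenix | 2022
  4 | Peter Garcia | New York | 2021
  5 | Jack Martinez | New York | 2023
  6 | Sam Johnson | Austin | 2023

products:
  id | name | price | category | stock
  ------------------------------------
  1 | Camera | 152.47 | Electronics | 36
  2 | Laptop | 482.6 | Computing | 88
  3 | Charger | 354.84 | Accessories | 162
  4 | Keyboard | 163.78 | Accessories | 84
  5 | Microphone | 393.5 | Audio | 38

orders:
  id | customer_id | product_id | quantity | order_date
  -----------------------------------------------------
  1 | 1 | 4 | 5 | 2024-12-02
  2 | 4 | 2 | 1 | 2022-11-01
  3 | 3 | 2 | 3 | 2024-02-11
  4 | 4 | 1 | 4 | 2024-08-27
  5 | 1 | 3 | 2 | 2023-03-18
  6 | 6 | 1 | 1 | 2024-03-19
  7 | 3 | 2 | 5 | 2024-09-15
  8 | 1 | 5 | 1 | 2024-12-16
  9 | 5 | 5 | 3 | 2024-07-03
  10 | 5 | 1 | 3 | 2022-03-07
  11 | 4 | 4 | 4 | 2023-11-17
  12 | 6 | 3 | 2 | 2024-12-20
SELECT product_id, COUNT(*) AS order_count FROM orders GROUP BY product_id HAVING COUNT(*) >= 2

Execution result:
product_id | order_count
1 | 3
2 | 3
3 | 2
4 | 2
5 | 2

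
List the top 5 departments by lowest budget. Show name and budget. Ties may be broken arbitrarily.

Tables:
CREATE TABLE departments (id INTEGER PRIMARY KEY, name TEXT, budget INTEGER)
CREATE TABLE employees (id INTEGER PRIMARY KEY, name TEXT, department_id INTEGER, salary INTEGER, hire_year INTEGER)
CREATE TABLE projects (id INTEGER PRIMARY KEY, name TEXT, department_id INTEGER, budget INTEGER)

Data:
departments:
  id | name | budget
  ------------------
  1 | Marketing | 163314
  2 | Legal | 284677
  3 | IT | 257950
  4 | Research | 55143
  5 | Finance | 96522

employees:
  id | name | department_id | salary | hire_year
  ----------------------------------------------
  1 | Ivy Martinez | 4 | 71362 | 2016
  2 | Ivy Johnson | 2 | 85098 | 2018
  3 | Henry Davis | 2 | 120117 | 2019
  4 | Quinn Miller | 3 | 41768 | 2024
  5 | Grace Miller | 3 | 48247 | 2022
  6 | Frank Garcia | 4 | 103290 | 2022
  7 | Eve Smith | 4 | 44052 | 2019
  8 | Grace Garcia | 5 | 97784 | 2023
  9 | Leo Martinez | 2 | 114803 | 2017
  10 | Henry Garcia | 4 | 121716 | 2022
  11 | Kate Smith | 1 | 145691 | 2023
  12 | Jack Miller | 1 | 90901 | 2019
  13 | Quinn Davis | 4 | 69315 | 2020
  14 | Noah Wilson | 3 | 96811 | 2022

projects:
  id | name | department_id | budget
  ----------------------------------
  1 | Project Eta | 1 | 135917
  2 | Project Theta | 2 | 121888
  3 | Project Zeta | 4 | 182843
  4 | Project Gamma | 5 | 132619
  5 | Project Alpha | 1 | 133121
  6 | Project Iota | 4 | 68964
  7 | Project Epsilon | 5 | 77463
SELECT name, budget FROM departments ORDER BY budget ASC LIMIT 5

Execution result:
name | budget
Research | 55143
Finance | 96522
Marketing | 163314
IT | 257950
Legal | 284677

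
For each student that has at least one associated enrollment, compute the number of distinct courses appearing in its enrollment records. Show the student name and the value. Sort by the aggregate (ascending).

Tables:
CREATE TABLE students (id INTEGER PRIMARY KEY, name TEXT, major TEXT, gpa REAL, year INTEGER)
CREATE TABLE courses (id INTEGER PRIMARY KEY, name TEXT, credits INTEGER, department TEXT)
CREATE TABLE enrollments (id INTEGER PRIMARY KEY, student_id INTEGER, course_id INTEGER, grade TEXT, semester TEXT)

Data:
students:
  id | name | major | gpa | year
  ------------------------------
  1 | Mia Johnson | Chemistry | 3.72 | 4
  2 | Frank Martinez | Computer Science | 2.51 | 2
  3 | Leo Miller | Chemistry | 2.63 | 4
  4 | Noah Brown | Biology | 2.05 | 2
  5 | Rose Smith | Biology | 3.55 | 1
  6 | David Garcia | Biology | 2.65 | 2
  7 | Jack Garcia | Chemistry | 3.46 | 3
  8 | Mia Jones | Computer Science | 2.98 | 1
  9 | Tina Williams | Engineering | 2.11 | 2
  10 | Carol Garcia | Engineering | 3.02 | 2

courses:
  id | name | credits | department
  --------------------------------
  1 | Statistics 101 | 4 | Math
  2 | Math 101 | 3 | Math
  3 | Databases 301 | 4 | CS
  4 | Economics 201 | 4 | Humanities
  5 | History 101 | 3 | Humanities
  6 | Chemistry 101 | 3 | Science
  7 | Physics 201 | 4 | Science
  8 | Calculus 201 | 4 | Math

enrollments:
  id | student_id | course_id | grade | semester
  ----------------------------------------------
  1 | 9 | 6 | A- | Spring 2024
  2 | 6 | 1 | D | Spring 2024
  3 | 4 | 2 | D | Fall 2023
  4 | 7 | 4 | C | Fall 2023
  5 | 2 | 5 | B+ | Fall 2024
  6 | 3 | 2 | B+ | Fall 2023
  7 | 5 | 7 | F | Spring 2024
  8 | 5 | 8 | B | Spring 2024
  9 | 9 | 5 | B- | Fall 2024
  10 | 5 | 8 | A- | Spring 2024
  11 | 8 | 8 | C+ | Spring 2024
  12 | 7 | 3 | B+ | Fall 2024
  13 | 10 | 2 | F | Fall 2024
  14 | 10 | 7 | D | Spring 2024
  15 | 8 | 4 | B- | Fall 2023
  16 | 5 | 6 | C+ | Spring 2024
SELECT p.name, COUNT(DISTINCT c.course_id) AS distinct_course_count FROM enrollments c JOIN students p ON c.student_id = p.id GROUP BY p.id, p.name ORDER BY distinct_course_count ASC

Execution result:
name | distinct_course_count
Frank Martinez | 1
Leo Miller | 1
Noah Brown | 1
David Garcia | 1
Jack Garcia | 2
Mia Jones | 2
Tina Williams | 2
Carol Garcia | 2
Rose Smith | 3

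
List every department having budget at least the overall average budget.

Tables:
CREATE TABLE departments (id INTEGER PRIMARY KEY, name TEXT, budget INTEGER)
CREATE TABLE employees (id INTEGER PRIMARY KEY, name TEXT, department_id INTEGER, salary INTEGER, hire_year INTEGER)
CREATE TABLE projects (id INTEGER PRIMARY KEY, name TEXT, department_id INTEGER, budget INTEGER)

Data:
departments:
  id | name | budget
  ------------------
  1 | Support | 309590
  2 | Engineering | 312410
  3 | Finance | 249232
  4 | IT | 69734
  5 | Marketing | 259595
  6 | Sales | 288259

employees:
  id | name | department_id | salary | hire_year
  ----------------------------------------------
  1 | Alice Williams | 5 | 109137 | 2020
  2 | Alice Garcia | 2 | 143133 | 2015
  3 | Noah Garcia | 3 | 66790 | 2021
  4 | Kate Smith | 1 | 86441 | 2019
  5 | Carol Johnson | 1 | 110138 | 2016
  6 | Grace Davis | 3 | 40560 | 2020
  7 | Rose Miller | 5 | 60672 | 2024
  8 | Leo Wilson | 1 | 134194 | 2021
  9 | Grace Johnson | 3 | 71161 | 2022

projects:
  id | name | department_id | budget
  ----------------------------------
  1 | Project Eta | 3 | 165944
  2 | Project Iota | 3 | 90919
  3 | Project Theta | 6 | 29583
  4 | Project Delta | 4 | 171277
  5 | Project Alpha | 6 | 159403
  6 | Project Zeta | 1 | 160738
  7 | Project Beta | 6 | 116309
SELECT name, budget FROM departments WHERE budget >= (SELECT AVG(budget) FROM departments)

Execution result:
name | budget
Support | 309590
Engineering | 312410
Finance | 249232
Marketing | 259595
Sales | 288259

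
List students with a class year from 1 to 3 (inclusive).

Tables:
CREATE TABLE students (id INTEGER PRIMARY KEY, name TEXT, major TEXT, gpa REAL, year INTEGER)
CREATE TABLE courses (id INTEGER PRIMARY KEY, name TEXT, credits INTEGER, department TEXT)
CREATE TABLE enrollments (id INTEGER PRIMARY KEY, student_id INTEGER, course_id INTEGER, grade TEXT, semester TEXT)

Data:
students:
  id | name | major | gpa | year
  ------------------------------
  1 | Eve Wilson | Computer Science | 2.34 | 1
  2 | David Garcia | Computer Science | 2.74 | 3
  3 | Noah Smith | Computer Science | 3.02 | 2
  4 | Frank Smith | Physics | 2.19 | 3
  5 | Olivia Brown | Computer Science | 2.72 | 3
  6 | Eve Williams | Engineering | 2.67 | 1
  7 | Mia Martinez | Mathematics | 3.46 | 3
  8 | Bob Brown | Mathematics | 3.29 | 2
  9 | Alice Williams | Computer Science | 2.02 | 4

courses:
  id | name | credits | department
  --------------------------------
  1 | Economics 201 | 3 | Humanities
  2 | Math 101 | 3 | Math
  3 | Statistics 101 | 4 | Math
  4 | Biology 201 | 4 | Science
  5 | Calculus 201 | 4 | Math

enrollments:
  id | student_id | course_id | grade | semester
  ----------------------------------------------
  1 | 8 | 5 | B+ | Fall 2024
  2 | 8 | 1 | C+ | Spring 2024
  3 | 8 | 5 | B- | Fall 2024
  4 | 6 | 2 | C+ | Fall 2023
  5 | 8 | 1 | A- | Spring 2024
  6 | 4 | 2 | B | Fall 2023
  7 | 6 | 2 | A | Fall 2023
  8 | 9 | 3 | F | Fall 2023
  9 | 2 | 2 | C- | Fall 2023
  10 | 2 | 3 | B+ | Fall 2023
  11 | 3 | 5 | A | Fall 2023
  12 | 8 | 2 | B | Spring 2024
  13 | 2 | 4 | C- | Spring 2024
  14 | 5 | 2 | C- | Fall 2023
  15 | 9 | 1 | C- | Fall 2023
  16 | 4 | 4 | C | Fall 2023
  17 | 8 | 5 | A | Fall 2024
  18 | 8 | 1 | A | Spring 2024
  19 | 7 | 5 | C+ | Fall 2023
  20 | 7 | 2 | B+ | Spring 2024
SELECT name, year FROM students WHERE year BETWEEN 1 AND 3

Execution result:
name | year
Eve Wilson | 1
David Garcia | 3
Noah Smith | 2
Frank Smith | 3
Olivia Brown | 3
Eve Williams | 1
Mia Martinez | 3
Bob Brown | 2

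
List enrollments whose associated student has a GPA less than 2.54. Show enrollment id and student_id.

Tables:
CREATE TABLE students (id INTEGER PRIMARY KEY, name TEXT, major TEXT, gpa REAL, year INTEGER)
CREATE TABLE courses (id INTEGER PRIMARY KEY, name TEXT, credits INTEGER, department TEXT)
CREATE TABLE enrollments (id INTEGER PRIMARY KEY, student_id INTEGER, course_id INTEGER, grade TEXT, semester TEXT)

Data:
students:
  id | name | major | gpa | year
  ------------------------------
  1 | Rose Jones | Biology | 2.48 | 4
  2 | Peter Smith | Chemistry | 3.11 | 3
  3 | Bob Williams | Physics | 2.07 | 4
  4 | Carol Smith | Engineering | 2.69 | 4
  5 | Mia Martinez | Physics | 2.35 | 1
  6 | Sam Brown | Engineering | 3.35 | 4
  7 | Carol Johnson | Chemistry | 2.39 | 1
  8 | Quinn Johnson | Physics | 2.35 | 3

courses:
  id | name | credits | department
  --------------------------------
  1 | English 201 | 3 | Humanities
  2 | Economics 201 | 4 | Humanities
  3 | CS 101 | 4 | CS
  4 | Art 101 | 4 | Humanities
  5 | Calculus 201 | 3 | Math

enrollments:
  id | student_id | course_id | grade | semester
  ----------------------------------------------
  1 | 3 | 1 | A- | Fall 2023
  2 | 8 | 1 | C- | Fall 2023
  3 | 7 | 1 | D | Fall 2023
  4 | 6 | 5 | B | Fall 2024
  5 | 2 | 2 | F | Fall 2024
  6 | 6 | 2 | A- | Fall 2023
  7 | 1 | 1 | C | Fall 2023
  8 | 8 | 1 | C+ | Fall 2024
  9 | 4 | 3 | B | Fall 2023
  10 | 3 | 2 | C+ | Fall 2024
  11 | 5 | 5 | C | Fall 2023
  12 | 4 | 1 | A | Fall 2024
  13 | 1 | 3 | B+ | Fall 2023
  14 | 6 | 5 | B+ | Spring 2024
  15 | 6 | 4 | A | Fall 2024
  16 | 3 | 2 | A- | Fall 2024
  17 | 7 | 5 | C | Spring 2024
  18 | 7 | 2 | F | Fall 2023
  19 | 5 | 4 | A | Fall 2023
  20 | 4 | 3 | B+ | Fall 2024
SELECT id, student_id FROM enrollments WHERE student_id IN (SELECT id FROM students WHERE gpa < 2.54)

Execution result:
id | student_id
1 | 3
2 | 8
3 | 7
7 | 1
8 | 8
10 | 3
11 | 5
13 | 1
16 | 3
17 | 7
18 | 7
19 | 5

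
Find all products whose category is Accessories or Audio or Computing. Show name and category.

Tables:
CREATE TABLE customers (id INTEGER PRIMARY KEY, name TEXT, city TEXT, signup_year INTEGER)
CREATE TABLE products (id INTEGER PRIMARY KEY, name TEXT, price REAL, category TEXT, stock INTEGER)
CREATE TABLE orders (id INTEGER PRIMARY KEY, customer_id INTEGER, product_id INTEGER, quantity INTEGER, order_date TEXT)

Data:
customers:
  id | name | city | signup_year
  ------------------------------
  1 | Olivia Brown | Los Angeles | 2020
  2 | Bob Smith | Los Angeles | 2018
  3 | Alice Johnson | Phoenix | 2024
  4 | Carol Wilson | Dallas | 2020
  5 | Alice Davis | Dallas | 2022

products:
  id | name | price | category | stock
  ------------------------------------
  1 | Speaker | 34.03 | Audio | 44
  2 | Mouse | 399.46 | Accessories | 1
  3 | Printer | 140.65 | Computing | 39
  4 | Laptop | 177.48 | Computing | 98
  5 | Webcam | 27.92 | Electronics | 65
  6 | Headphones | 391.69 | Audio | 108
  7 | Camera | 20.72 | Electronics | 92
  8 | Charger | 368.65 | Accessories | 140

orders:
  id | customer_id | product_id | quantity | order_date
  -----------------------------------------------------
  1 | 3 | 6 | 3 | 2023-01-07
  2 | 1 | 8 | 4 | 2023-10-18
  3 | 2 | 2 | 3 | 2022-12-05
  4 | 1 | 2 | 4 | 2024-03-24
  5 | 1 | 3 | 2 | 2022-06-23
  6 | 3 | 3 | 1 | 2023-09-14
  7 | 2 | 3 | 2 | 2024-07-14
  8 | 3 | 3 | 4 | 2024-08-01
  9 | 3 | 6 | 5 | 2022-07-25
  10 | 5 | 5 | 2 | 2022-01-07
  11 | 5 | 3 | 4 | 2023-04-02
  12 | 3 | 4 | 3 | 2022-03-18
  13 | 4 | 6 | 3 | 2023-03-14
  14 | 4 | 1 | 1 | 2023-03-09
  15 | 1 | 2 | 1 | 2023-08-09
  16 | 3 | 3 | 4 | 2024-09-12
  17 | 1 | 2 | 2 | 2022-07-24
SELECT name, category FROM products WHERE category IN ('Accessories', 'Audio', 'Computing')

Execution result:
name | category
Speaker | Audio
Mouse | Accessories
Printer | Computing
Laptop | Computing
Headphones | Audio
Charger | Accessories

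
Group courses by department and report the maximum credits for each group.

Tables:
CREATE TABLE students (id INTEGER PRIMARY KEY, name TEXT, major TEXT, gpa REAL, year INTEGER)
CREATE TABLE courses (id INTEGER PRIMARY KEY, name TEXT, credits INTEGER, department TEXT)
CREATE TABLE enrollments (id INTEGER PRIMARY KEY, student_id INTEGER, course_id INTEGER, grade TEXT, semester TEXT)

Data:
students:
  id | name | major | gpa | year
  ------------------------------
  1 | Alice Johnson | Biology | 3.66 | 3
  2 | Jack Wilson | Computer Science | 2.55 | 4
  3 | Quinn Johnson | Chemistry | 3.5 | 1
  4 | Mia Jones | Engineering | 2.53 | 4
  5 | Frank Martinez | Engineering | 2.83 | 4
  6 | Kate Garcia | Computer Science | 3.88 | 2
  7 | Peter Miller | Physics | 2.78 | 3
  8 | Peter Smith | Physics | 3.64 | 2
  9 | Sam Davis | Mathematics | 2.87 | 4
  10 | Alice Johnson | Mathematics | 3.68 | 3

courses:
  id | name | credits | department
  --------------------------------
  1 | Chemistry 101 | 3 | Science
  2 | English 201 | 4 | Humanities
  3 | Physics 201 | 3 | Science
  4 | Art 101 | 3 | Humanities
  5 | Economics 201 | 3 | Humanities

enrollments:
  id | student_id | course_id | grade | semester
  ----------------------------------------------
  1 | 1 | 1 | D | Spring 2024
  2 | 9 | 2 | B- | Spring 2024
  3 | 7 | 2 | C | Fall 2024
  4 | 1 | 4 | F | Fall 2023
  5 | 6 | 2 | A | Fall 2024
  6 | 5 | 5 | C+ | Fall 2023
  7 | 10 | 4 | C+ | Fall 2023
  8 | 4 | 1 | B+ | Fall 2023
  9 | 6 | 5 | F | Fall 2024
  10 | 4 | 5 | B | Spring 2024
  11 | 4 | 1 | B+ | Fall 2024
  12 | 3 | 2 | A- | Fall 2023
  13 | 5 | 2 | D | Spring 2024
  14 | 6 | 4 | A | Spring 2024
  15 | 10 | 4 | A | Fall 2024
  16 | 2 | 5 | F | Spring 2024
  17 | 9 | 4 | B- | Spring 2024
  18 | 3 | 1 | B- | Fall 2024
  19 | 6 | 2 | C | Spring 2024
SELECT department, MAX(credits) AS max_credits FROM courses GROUP BY department

Execution result:
department | max_credits
Humanities | 4
Science | 3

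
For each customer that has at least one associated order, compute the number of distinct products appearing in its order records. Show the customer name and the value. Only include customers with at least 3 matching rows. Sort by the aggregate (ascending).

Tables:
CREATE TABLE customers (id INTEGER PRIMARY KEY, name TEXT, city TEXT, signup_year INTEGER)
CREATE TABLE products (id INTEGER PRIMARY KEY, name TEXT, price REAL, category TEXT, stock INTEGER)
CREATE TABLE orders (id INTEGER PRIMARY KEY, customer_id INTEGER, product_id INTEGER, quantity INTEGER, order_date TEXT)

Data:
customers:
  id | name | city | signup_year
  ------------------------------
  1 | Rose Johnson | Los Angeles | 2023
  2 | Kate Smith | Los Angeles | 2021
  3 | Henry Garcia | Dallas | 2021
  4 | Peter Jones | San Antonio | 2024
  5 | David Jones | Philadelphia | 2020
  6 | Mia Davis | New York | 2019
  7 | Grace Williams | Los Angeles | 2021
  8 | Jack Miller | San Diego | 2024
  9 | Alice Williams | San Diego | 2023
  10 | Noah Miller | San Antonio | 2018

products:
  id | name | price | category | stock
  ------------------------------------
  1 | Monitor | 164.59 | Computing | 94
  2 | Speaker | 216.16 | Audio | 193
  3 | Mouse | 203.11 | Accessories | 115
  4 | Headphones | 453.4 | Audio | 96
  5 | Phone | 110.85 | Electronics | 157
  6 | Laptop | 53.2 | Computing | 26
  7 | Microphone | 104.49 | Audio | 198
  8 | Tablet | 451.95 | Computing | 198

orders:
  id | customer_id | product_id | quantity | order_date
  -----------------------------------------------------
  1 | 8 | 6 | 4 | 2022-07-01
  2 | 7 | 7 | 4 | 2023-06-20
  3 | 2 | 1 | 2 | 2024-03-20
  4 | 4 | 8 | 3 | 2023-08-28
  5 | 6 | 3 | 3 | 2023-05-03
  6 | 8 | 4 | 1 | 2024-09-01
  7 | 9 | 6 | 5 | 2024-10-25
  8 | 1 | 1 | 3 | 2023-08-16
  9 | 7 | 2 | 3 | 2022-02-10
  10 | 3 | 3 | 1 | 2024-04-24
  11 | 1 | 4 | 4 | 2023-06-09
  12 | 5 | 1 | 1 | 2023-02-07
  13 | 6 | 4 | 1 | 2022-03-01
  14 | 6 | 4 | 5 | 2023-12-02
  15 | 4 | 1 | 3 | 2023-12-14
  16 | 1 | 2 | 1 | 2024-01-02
SELECT p.name, COUNT(DISTINCT c.product_id) AS distinct_product_count FROM orders c JOIN customers p ON c.customer_id = p.id GROUP BY p.id, p.name HAVING COUNT(*) >= 3 ORDER BY distinct_product_count ASC

Execution result:
name | distinct_product_count
Mia Davis | 2
Rose Johnson | 3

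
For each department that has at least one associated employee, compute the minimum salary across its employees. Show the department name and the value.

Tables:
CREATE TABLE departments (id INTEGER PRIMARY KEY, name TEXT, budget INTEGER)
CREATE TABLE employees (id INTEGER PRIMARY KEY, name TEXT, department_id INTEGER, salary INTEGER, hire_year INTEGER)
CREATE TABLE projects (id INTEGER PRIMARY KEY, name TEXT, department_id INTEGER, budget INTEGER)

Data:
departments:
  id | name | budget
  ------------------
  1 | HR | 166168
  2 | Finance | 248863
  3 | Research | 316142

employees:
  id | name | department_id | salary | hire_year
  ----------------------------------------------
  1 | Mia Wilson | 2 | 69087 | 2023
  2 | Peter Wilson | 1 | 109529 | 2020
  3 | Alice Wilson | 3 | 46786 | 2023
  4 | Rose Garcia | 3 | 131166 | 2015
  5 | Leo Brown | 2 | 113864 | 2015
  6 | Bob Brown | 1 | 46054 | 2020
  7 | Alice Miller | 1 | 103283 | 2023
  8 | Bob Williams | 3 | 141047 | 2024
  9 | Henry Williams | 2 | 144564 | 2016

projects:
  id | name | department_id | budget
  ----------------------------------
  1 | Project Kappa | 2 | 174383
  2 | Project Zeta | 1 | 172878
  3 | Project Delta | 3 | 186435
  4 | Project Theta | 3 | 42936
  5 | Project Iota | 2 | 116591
SELECT p.name, MIN(c.salary) AS min_salary FROM employees c JOIN departments p ON c.department_id = p.id GROUP BY p.id, p.name

Execution result:
name | min_salary
HR | 46054
Finance | 69087
Research | 46786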